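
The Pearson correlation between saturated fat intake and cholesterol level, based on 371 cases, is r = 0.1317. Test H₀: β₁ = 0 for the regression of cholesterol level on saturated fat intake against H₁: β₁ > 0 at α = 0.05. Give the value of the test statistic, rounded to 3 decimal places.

t = 2.552

t = r·√(n − 2)/√(1 − r²) = 0.1317·√369/√0.982655 = 2.552.
df = n − 2 = 369.
One-sided p ≈ 0.0056, which is < 0.05, so reject H₀.
There is evidence of a linear association between saturated fat intake and cholesterol level.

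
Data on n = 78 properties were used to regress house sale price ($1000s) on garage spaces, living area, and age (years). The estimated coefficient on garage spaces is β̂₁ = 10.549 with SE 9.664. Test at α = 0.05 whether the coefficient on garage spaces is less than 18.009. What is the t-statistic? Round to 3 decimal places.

H₀: β₁ = 18.009 vs H₁: β₁ < 18.009.
t = (β̂₁ − β₁⁰)/SE = (10.549 − 18.009) / 9.664 = -0.772.
df = n − k − 1 = 78 − 3 − 1 = 74.
One-sided p ≈ 0.2213, which is ≥ 0.05, so fail to reject H₀.
The data do not give significant evidence that the true slope on garage spaces is below 18.009 $1000s per unit, holding the other predictors fixed.

t = -0.772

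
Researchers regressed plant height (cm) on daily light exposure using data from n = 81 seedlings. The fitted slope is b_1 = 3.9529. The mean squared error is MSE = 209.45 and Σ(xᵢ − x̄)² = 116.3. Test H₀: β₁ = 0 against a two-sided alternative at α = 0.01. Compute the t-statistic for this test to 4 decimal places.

t = 2.9455

SE(b_1) = √(MSE/Sₓₓ) = √(209.45/116.3) = 1.34199.
t = 3.9529 / 1.34199 = 2.9455.
df = n − 2 = 79.
Two-sided p ≈ 0.0042, which is < 0.01, so reject H₀.
There is evidence that daily light exposure is associated with plant height.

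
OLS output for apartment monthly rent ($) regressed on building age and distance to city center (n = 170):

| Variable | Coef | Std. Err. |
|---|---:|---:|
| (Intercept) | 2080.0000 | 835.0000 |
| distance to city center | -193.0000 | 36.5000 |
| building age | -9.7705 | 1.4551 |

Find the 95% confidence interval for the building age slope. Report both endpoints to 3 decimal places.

(-12.643, -6.898)

Read off: b = -9.7705, SE = 1.4551 for building age.
df = n − k − 1 = 170 − 2 − 1 = 167.
t* = t_{0.025, 167} = 1.974271.
Margin = t* × SE = 1.974271 × 1.4551 = 2.87276.
CI: -9.7705 ± 2.87276 → (-12.643, -6.898).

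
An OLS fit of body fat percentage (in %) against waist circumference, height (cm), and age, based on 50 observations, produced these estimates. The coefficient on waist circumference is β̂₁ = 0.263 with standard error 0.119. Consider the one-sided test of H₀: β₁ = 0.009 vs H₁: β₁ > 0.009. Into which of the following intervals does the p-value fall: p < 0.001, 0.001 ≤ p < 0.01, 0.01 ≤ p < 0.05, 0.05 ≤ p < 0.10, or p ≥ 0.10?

t = (0.263 − 0.009) / 0.119 = 2.134.
df = n − k − 1 = 50 − 3 − 1 = 46.
One-sided p = P(T_{46} > t) ≈ 0.0191.
So 0.01 ≤ p < 0.05.

0.01 ≤ p < 0.05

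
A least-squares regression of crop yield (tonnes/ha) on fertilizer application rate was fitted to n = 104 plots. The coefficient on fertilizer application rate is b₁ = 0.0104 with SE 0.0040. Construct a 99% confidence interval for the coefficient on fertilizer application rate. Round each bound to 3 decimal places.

df = n − 2 = 104 − 2 = 102.
t* = t_{0.005, 102} = 2.624891.
Margin = t* × SE = 2.624891 × 0.0040 = 0.01050.
CI: 0.0104 ± 0.01050 → (0.000, 0.021).
With 99% confidence, each one-unit increase in fertilizer application rate is associated with a change of between 0.000 and 0.021 tonnes/ha in crop yield.

(0.000, 0.021)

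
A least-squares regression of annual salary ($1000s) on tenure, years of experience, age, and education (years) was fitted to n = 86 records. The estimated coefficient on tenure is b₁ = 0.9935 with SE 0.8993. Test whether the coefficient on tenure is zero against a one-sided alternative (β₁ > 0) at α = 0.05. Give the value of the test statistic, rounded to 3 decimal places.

t = 1.105

H₀: β₁ = 0 vs H₁: β₁ > 0.
t = (b₁ − β₁⁰)/SE = 0.9935 / 0.8993 = 1.105.
df = n − k − 1 = 86 − 4 − 1 = 81.
One-sided p ≈ 0.1363, which is ≥ 0.05, so fail to reject H₀.
The data do not give significant evidence that the true slope on tenure is positive, holding the other predictors fixed.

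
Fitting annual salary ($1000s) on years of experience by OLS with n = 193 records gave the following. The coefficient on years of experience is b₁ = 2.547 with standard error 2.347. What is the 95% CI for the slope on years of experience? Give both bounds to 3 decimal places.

(-2.082, 7.176)

df = n − 2 = 193 − 2 = 191.
t* = t_{0.025, 191} = 1.972462.
Margin = t* × SE = 1.972462 × 2.347 = 4.62937.
CI: 2.547 ± 4.62937 → (-2.082, 7.176).
With 95% confidence, each one-unit increase in years of experience is associated with a change of between -2.082 and 7.176 $1000s in annual salary.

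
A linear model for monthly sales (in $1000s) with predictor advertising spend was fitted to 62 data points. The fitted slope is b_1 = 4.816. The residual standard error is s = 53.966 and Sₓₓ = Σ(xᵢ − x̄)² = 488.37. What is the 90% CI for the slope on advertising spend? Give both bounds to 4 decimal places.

(0.7363, 8.8957)

SE(b_1) = s/√Sₓₓ = 53.966/√488.37 = 2.442.
df = n − 2 = 60.
t* = t_{0.05, 60} = 1.670649.
Margin = t* × SE = 1.670649 × 2.442 = 4.079725.
CI: 4.816 ± 4.079725 → (0.7363, 8.8957).
With 90% confidence, each one-unit increase in advertising spend is associated with a change of between 0.7363 and 8.8957 $1000s in monthly sales.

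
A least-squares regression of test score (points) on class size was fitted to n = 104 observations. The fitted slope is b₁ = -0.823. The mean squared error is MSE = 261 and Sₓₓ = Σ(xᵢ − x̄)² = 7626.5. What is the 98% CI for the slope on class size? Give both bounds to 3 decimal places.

(-1.260, -0.386)

SE(b₁) = √(MSE/Sₓₓ) = √(261/7626.5) = 0.184994.
df = n − 2 = 102.
t* = t_{0.01, 102} = 2.363464.
Margin = t* × SE = 2.363464 × 0.184994 = 0.43723.
CI: -0.823 ± 0.43723 → (-1.260, -0.386).
With 98% confidence, each one-unit increase in class size is associated with a change of between -1.260 and -0.386 points in test score.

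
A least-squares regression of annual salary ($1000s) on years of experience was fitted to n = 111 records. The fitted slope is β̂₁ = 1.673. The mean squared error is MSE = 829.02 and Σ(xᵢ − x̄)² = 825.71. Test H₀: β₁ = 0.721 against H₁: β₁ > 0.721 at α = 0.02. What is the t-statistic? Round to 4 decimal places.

SE(β̂₁) = √(MSE/Sₓₓ) = √(829.02/825.71) = 1.002.
t = (1.673 − 0.721) / 1.002 = 0.9501.
df = n − 2 = 109.
One-sided p ≈ 0.1721, which is ≥ 0.02, so fail to reject H₀.
The data do not give significant evidence that the true slope on years of experience exceeds 0.721 $1000s per unit.

t = 0.9501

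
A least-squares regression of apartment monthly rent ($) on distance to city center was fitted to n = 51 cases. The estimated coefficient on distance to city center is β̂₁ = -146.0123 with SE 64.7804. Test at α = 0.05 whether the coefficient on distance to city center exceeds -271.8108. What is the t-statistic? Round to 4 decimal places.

H₀: β₁ = -271.8108 vs H₁: β₁ > -271.8108.
t = (β̂₁ − β₁⁰)/SE = (-146.0123 − (-271.8108)) / 64.7804 = 1.9419.
df = n − 2 = 51 − 2 = 49.
One-sided p ≈ 0.0290, which is < 0.05, so reject H₀.
There is evidence that the true slope on distance to city center exceeds -271.8108 $ per unit.

t = 1.9419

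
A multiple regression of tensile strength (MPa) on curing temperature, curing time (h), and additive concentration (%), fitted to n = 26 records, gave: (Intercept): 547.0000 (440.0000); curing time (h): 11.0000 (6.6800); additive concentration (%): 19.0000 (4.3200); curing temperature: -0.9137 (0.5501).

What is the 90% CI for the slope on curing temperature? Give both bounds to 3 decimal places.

Read off: b = -0.9137, SE = 0.5501 for curing temperature.
df = n − k − 1 = 26 − 3 − 1 = 22.
t* = t_{0.05, 22} = 1.717144.
Margin = t* × SE = 1.717144 × 0.5501 = 0.94460.
CI: -0.9137 ± 0.94460 → (-1.858, 0.031).

(-1.858, 0.031)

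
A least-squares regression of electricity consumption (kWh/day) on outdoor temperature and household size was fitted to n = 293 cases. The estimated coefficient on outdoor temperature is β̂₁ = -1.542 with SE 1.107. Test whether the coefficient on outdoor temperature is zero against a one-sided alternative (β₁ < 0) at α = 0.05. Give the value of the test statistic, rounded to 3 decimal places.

t = -1.393

H₀: β₁ = 0 vs H₁: β₁ < 0.
t = (β̂₁ − β₁⁰)/SE = -1.542 / 1.107 = -1.393.
df = n − k − 1 = 293 − 2 − 1 = 290.
One-sided p ≈ 0.0824, which is ≥ 0.05, so fail to reject H₀.
The data do not give significant evidence that the true slope on outdoor temperature is negative, holding the other predictors fixed.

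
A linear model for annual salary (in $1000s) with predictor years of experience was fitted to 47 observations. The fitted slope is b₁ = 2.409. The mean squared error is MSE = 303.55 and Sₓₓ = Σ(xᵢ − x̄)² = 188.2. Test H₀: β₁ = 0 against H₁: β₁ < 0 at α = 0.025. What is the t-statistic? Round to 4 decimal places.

SE(b₁) = √(MSE/Sₓₓ) = √(303.55/188.2) = 1.27.
t = 2.409 / 1.27 = 1.8968.
df = n − 2 = 45.
One-sided p ≈ 0.9679, which is ≥ 0.025, so fail to reject H₀.
The data do not give significant evidence that the true slope on years of experience is negative.

t = 1.8968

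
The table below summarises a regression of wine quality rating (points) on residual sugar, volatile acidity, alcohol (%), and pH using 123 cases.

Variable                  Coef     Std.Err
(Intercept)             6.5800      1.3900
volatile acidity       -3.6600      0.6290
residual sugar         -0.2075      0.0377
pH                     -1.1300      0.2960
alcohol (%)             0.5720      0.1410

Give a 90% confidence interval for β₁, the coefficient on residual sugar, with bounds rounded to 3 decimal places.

Read off: b = -0.2075, SE = 0.0377 for residual sugar.
df = n − k − 1 = 123 − 4 − 1 = 118.
t* = t_{0.05, 118} = 1.65787.
Margin = t* × SE = 1.65787 × 0.0377 = 0.06250.
CI: -0.2075 ± 0.06250 → (-0.270, -0.145).

(-0.270, -0.145)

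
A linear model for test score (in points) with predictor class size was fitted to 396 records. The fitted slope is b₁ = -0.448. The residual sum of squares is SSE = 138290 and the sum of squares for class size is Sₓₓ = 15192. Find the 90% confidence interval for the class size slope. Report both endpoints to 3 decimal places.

MSE = SSE/(n − 2) = 138290/394 = 350.99.
SE(b₁) = √(MSE/Sₓₓ) = √(350.99/15192) = 0.151999.
df = n − 2 = 394.
t* = t_{0.05, 394} = 1.64873.
Margin = t* × SE = 1.64873 × 0.151999 = 0.25060.
CI: -0.448 ± 0.25060 → (-0.699, -0.197).
With 90% confidence, each one-unit increase in class size is associated with a change of between -0.699 and -0.197 points in test score.

(-0.699, -0.197)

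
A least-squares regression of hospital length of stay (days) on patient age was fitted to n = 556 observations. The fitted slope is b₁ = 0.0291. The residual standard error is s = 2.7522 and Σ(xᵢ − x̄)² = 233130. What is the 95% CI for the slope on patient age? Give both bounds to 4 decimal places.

(0.0179, 0.0403)

SE(b₁) = s/√Sₓₓ = 2.7522/√233130 = 0.00570008.
df = n − 2 = 554.
t* = t_{0.025, 554} = 1.964255.
Margin = t* × SE = 1.964255 × 0.00570008 = 0.011196.
CI: 0.0291 ± 0.011196 → (0.0179, 0.0403).
With 95% confidence, each one-unit increase in patient age is associated with a change of between 0.0179 and 0.0403 days in hospital length of stay.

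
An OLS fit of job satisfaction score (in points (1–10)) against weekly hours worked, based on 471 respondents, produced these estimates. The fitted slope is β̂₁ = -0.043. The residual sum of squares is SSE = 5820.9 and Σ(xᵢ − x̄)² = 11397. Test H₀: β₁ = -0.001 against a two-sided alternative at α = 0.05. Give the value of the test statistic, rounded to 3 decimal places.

t = -1.273

MSE = SSE/(n − 2) = 5820.9/469 = 12.4113.
SE(β̂₁) = √(MSE/Sₓₓ) = √(12.4113/11397) = 0.033.
t = (-0.043 − (-0.001)) / 0.033 = -1.273.
df = n − 2 = 469.
Two-sided p ≈ 0.2037, which is ≥ 0.05, so fail to reject H₀.
The data are consistent with a true slope of -0.001 points (1–10) per unit of weekly hours worked.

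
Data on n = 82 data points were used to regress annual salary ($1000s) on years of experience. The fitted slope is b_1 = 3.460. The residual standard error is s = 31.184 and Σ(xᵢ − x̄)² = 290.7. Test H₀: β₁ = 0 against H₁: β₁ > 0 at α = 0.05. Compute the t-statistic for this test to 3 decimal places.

t = 1.892

SE(b_1) = s/√Sₓₓ = 31.184/√290.7 = 1.82898.
t = 3.460 / 1.82898 = 1.892.
df = n − 2 = 80.
One-sided p ≈ 0.0311, which is < 0.05, so reject H₀.
There is evidence that the true slope on years of experience is positive.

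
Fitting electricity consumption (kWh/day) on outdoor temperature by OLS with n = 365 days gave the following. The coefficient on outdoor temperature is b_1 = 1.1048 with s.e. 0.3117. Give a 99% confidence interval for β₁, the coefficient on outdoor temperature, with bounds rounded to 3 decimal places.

(0.298, 1.912)

df = n − 2 = 365 − 2 = 363.
t* = t_{0.005, 363} = 2.589441.
Margin = t* × SE = 2.589441 × 0.3117 = 0.80713.
CI: 1.1048 ± 0.80713 → (0.298, 1.912).
With 99% confidence, each one-unit increase in outdoor temperature is associated with a change of between 0.298 and 1.912 kWh/day in electricity consumption.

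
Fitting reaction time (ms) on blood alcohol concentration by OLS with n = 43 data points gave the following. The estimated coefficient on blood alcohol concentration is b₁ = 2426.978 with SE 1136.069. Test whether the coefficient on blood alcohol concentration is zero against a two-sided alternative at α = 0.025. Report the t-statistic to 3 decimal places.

t = 2.136

H₀: β₁ = 0 vs H₁: β₁ ≠ 0.
t = (b₁ − β₁⁰)/SE = 2426.978 / 1136.069 = 2.136.
df = n − 2 = 43 − 2 = 41.
Two-sided p ≈ 0.0387, which is ≥ 0.025, so fail to reject H₀.
The data do not give significant evidence of an association between blood alcohol concentration and reaction time.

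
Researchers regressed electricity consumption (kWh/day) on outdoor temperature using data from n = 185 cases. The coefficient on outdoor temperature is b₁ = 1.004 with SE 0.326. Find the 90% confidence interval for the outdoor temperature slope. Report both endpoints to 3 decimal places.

df = n − 2 = 185 − 2 = 183.
t* = t_{0.05, 183} = 1.653223.
Margin = t* × SE = 1.653223 × 0.326 = 0.53895.
CI: 1.004 ± 0.53895 → (0.465, 1.543).
With 90% confidence, each one-unit increase in outdoor temperature is associated with a change of between 0.465 and 1.543 kWh/day in electricity consumption.

(0.465, 1.543)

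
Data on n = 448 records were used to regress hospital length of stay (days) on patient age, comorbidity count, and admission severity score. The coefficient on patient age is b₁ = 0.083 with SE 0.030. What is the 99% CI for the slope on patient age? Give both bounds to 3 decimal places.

(0.005, 0.161)

df = n − k − 1 = 448 − 3 − 1 = 444.
t* = t_{0.005, 444} = 2.586948.
Margin = t* × SE = 2.586948 × 0.030 = 0.07761.
CI: 0.083 ± 0.07761 → (0.005, 0.161).
With 99% confidence, each one-unit increase in patient age is associated with a change of between 0.005 and 0.161 days in hospital length of stay, holding the other predictors fixed.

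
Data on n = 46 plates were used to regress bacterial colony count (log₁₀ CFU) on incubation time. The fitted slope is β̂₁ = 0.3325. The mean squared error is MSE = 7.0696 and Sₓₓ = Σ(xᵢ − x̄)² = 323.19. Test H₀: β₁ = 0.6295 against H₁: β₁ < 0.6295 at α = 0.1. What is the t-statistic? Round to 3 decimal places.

t = -2.008

SE(β̂₁) = √(MSE/Sₓₓ) = √(7.0696/323.19) = 0.1479.
t = (0.3325 − 0.6295) / 0.1479 = -2.008.
df = n − 2 = 44.
One-sided p ≈ 0.0254, which is < 0.1, so reject H₀.
There is evidence that the true slope on incubation time is below 0.6295 log₁₀ CFU per unit.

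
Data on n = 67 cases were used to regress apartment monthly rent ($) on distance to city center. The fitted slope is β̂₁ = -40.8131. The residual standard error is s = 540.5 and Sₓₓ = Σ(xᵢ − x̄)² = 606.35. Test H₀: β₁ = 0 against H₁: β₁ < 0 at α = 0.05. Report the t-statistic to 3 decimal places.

SE(β̂₁) = s/√Sₓₓ = 540.5/√606.35 = 21.95.
t = -40.8131 / 21.95 = -1.859.
df = n − 2 = 65.
One-sided p ≈ 0.0338, which is < 0.05, so reject H₀.
There is evidence that the true slope on distance to city center is negative.

t = -1.859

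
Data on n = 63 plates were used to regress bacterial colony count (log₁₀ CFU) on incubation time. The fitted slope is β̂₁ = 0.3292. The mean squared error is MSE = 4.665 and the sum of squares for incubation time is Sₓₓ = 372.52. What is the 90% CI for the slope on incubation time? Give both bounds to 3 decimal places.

(0.142, 0.516)

SE(β̂₁) = √(MSE/Sₓₓ) = √(4.665/372.52) = 0.111905.
df = n − 2 = 61.
t* = t_{0.05, 61} = 1.670219.
Margin = t* × SE = 1.670219 × 0.111905 = 0.18691.
CI: 0.3292 ± 0.18691 → (0.142, 0.516).
With 90% confidence, each one-unit increase in incubation time is associated with a change of between 0.142 and 0.516 log₁₀ CFU in bacterial colony count.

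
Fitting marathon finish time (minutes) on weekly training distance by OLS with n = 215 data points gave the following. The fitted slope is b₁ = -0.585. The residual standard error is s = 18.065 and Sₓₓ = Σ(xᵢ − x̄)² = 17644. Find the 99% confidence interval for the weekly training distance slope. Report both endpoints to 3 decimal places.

SE(b₁) = s/√Sₓₓ = 18.065/√17644 = 0.136.
df = n − 2 = 213.
t* = t_{0.005, 213} = 2.599108.
Margin = t* × SE = 2.599108 × 0.136 = 0.35348.
CI: -0.585 ± 0.35348 → (-0.938, -0.232).
With 99% confidence, each one-unit increase in weekly training distance is associated with a change of between -0.938 and -0.232 minutes in marathon finish time.

(-0.938, -0.232)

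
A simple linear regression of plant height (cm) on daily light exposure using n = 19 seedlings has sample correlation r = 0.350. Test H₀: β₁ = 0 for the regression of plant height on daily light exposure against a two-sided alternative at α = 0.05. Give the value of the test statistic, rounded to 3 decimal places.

t = 1.541

t = r·√(n − 2)/√(1 − r²) = 0.350·√17/√0.8775 = 1.541.
df = n − 2 = 17.
Two-sided p ≈ 0.1418, which is ≥ 0.05, so fail to reject H₀.
The data do not give significant evidence of a linear association between daily light exposure and plant height.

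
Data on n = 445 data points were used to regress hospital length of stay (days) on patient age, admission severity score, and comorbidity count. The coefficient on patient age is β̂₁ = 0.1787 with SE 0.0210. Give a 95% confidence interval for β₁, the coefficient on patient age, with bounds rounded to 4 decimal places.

df = n − k − 1 = 445 − 3 − 1 = 441.
t* = t_{0.025, 441} = 1.965358.
Margin = t* × SE = 1.965358 × 0.0210 = 0.041273.
CI: 0.1787 ± 0.041273 → (0.1374, 0.2200).
With 95% confidence, each one-unit increase in patient age is associated with a change of between 0.1374 and 0.2200 days in hospital length of stay, holding the other predictors fixed.

(0.1374, 0.2200)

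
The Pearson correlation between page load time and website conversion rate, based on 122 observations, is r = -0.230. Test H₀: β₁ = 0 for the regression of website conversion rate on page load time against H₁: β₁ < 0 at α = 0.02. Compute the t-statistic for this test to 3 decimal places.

t = r·√(n − 2)/√(1 − r²) = -0.230·√120/√0.9471 = -2.589.
df = n − 2 = 120.
One-sided p ≈ 0.0054, which is < 0.02, so reject H₀.
There is evidence of a linear association between page load time and website conversion rate.

t = -2.589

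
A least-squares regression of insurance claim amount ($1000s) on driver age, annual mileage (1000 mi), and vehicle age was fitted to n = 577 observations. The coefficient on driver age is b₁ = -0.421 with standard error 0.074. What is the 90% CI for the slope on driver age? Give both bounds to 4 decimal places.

(-0.5429, -0.2991)

df = n − k − 1 = 577 − 3 − 1 = 573.
t* = t_{0.05, 573} = 1.647517.
Margin = t* × SE = 1.647517 × 0.074 = 0.121916.
CI: -0.421 ± 0.121916 → (-0.5429, -0.2991).
With 90% confidence, each one-unit increase in driver age is associated with a change of between -0.5429 and -0.2991 $1000s in insurance claim amount, holding the other predictors fixed.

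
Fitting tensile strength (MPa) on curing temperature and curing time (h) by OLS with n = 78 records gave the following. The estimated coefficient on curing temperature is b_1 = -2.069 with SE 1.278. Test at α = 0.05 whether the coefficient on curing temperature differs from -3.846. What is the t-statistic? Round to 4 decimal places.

t = 1.3905

H₀: β₁ = -3.846 vs H₁: β₁ ≠ -3.846.
t = (b_1 − β₁⁰)/SE = (-2.069 − (-3.846)) / 1.278 = 1.3905.
df = n − k − 1 = 78 − 2 − 1 = 75.
Two-sided p ≈ 0.1685, which is ≥ 0.05, so fail to reject H₀.
The data are consistent with a true slope of -3.846 MPa per unit of curing temperature, holding the other predictors fixed.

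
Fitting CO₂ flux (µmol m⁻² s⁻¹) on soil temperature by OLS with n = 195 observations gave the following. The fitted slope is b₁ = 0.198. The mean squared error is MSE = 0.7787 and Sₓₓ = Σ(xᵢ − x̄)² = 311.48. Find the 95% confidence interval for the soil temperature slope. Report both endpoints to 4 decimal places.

SE(b₁) = √(MSE/Sₓₓ) = √(0.7787/311.48) = 0.05.
df = n − 2 = 193.
t* = t_{0.025, 193} = 1.972332.
Margin = t* × SE = 1.972332 × 0.05 = 0.098617.
CI: 0.198 ± 0.098617 → (0.0994, 0.2966).
With 95% confidence, each one-unit increase in soil temperature is associated with a change of between 0.0994 and 0.2966 µmol m⁻² s⁻¹ in CO₂ flux.

(0.0994, 0.2966)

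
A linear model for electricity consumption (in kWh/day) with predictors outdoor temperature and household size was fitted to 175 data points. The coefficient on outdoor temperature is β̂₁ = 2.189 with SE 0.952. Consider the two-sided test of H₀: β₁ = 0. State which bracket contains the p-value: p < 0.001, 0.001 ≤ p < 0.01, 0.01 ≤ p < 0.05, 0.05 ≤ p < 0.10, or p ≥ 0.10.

0.01 ≤ p < 0.05

t = 2.189 / 0.952 = 2.299.
df = n − k − 1 = 175 − 2 − 1 = 172.
Two-sided p = 2·P(T_{172} > |t|) ≈ 0.0227.
So 0.01 ≤ p < 0.05.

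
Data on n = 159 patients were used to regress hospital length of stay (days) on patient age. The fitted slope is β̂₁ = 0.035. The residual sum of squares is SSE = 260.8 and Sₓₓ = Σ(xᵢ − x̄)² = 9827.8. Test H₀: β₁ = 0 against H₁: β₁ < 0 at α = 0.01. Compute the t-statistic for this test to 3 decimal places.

MSE = SSE/(n − 2) = 260.8/157 = 1.66115.
SE(β̂₁) = √(MSE/Sₓₓ) = √(1.66115/9827.8) = 0.013001.
t = 0.035 / 0.013001 = 2.692.
df = n − 2 = 157.
One-sided p ≈ 0.9961, which is ≥ 0.01, so fail to reject H₀.
The data do not give significant evidence that the true slope on patient age is negative.

t = 2.692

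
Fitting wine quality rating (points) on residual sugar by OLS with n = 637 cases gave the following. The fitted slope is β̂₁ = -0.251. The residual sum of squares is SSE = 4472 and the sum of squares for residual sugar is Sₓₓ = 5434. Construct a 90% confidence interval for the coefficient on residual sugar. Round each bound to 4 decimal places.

MSE = SSE/(n − 2) = 4472/635 = 7.04252.
SE(β̂₁) = √(MSE/Sₓₓ) = √(7.04252/5434) = 0.0360001.
df = n − 2 = 635.
t* = t_{0.05, 635} = 1.647257.
Margin = t* × SE = 1.647257 × 0.0360001 = 0.059301.
CI: -0.251 ± 0.059301 → (-0.3103, -0.1917).
With 90% confidence, each one-unit increase in residual sugar is associated with a change of between -0.3103 and -0.1917 points in wine quality rating.

(-0.3103, -0.1917)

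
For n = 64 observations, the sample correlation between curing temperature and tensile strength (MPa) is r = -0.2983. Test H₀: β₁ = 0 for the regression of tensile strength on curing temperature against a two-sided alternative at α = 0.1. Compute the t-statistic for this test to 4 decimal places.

t = r·√(n − 2)/√(1 − r²) = -0.2983·√62/√0.911017 = -2.4609.
df = n − 2 = 62.
Two-sided p ≈ 0.0167, which is < 0.1, so reject H₀.
There is evidence of a linear association between curing temperature and tensile strength.

t = -2.4609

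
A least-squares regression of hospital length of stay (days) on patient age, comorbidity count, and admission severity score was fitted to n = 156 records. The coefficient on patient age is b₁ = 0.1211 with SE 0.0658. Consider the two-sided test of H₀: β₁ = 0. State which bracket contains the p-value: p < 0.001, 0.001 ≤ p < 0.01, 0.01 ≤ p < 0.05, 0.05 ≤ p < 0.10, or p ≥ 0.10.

0.05 ≤ p < 0.10

t = 0.1211 / 0.0658 = 1.840.
df = n − k − 1 = 156 − 3 − 1 = 152.
Two-sided p = 2·P(T_{152} > |t|) ≈ 0.0677.
So 0.05 ≤ p < 0.10.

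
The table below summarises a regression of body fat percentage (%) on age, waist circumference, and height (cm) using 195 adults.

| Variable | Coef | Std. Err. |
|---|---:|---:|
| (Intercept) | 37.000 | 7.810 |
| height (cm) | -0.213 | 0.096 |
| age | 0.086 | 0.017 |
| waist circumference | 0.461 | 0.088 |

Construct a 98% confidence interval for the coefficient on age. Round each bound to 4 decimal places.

(0.0461, 0.1259)

Read off: b = 0.086, SE = 0.017 for age.
df = n − k − 1 = 195 − 3 − 1 = 191.
t* = t_{0.01, 191} = 2.34603.
Margin = t* × SE = 2.34603 × 0.017 = 0.039883.
CI: 0.086 ± 0.039883 → (0.0461, 0.1259).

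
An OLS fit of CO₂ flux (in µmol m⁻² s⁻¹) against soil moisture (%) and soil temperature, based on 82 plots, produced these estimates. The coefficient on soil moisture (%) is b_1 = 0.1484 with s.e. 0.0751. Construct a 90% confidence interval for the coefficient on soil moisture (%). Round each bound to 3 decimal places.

df = n − k − 1 = 82 − 2 − 1 = 79.
t* = t_{0.05, 79} = 1.664371.
Margin = t* × SE = 1.664371 × 0.0751 = 0.12499.
CI: 0.1484 ± 0.12499 → (0.023, 0.273).
With 90% confidence, each one-unit increase in soil moisture (%) is associated with a change of between 0.023 and 0.273 µmol m⁻² s⁻¹ in CO₂ flux, holding the other predictors fixed.

(0.023, 0.273)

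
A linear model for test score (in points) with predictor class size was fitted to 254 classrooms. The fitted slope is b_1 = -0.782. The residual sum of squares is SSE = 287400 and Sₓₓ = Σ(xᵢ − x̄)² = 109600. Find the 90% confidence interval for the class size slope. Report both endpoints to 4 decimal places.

(-0.9504, -0.6136)

MSE = SSE/(n − 2) = 287400/252 = 1140.48.
SE(b_1) = √(MSE/Sₓₓ) = √(1140.48/109600) = 0.102009.
df = n − 2 = 252.
t* = t_{0.05, 252} = 1.650923.
Margin = t* × SE = 1.650923 × 0.102009 = 0.168409.
CI: -0.782 ± 0.168409 → (-0.9504, -0.6136).
With 90% confidence, each one-unit increase in class size is associated with a change of between -0.9504 and -0.6136 points in test score.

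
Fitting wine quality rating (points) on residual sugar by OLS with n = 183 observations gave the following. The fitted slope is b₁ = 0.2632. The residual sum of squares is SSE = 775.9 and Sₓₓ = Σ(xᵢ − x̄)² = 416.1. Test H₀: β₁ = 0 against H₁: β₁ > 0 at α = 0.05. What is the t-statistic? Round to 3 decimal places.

t = 2.593

MSE = SSE/(n − 2) = 775.9/181 = 4.28674.
SE(b₁) = √(MSE/Sₓₓ) = √(4.28674/416.1) = 0.1015.
t = 0.2632 / 0.1015 = 2.593.
df = n − 2 = 181.
One-sided p ≈ 0.0051, which is < 0.05, so reject H₀.
There is evidence that the true slope on residual sugar is positive.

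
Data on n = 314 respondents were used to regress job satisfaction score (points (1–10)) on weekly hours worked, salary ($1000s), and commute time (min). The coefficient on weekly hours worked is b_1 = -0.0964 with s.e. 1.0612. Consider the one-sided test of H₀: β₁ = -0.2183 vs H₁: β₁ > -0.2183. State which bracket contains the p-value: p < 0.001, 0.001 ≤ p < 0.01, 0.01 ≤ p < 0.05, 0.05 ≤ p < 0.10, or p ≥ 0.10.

t = (-0.0964 − (-0.2183)) / 1.0612 = 0.115.
df = n − k − 1 = 314 − 3 − 1 = 310.
One-sided p = P(T_{310} > t) ≈ 0.4543.
So p ≥ 0.10.

p ≥ 0.10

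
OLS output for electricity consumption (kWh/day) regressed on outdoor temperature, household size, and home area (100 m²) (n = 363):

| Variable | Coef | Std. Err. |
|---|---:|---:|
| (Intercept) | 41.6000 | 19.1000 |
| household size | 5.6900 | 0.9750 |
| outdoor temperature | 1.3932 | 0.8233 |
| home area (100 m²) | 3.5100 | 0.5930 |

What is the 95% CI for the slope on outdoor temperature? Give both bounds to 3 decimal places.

(-0.226, 3.012)

Read off: b = 1.3932, SE = 0.8233 for outdoor temperature.
df = n − k − 1 = 363 − 3 − 1 = 359.
t* = t_{0.025, 359} = 1.966594.
Margin = t* × SE = 1.966594 × 0.8233 = 1.61910.
CI: 1.3932 ± 1.61910 → (-0.226, 3.012).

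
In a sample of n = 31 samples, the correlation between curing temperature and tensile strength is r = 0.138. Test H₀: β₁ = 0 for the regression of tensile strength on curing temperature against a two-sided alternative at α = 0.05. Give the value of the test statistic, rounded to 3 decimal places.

t = 0.750

t = r·√(n − 2)/√(1 − r²) = 0.138·√29/√0.980956 = 0.750.
df = n − 2 = 29.
Two-sided p ≈ 0.4591, which is ≥ 0.05, so fail to reject H₀.
The data do not give significant evidence of a linear association between curing temperature and tensile strength.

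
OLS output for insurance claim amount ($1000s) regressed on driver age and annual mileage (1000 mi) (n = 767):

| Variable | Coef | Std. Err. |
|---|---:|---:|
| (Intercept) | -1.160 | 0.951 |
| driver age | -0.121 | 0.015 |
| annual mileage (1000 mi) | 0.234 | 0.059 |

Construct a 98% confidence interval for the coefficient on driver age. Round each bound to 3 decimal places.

(-0.156, -0.086)

Read off: b = -0.121, SE = 0.015 for driver age.
df = n − k − 1 = 767 − 2 − 1 = 764.
t* = t_{0.01, 764} = 2.331239.
Margin = t* × SE = 2.331239 × 0.015 = 0.03497.
CI: -0.121 ± 0.03497 → (-0.156, -0.086).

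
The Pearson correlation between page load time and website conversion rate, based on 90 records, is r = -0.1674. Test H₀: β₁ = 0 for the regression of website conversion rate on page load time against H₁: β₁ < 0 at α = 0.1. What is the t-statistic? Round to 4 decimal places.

t = -1.5928

t = r·√(n − 2)/√(1 − r²) = -0.1674·√88/√0.971977 = -1.5928.
df = n − 2 = 88.
One-sided p ≈ 0.0574, which is < 0.1, so reject H₀.
There is evidence of a linear association between page load time and website conversion rate.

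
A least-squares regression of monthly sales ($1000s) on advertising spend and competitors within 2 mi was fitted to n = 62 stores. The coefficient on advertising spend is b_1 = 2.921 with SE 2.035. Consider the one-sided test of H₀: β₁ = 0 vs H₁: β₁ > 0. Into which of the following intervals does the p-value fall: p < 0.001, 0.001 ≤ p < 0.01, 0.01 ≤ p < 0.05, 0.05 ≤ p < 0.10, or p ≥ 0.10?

t = 2.921 / 2.035 = 1.435.
df = n − k − 1 = 62 − 2 − 1 = 59.
One-sided p = P(T_{59} > t) ≈ 0.0782.
So 0.05 ≤ p < 0.10.

0.05 ≤ p < 0.10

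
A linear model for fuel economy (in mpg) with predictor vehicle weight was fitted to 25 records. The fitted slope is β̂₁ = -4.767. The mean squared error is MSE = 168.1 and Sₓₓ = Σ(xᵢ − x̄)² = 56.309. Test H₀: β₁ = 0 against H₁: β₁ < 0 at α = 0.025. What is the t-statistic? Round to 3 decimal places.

t = -2.759

SE(β̂₁) = √(MSE/Sₓₓ) = √(168.1/56.309) = 1.72781.
t = -4.767 / 1.72781 = -2.759.
df = n − 2 = 23.
One-sided p ≈ 0.0056, which is < 0.025, so reject H₀.
There is evidence that the true slope on vehicle weight is negative.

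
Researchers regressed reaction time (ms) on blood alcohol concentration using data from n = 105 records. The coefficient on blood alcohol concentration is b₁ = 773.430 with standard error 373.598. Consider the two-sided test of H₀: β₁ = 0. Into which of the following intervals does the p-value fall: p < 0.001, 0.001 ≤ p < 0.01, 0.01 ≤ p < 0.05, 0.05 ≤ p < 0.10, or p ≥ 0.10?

0.01 ≤ p < 0.05

t = 773.430 / 373.598 = 2.070.
df = n − 2 = 105 − 2 = 103.
Two-sided p = 2·P(T_{103} > |t|) ≈ 0.0409.
So 0.01 ≤ p < 0.05.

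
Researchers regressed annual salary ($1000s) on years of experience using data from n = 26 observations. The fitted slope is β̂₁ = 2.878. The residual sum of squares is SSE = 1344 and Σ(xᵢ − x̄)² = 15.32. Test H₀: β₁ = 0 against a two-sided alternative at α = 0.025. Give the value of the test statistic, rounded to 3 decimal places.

MSE = SSE/(n − 2) = 1344/24 = 56.
SE(β̂₁) = √(MSE/Sₓₓ) = √(56/15.32) = 1.9119.
t = 2.878 / 1.9119 = 1.505.
df = n − 2 = 24.
Two-sided p ≈ 0.1453, which is ≥ 0.025, so fail to reject H₀.
The data do not give significant evidence of an association between years of experience and annual salary.

t = 1.505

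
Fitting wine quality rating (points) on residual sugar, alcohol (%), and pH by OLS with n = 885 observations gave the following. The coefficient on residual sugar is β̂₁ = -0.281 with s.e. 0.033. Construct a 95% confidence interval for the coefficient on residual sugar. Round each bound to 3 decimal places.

(-0.346, -0.216)

df = n − k − 1 = 885 − 3 − 1 = 881.
t* = t_{0.025, 881} = 1.96266.
Margin = t* × SE = 1.96266 × 0.033 = 0.06477.
CI: -0.281 ± 0.06477 → (-0.346, -0.216).
With 95% confidence, each one-unit increase in residual sugar is associated with a change of between -0.346 and -0.216 points in wine quality rating, holding the other predictors fixed.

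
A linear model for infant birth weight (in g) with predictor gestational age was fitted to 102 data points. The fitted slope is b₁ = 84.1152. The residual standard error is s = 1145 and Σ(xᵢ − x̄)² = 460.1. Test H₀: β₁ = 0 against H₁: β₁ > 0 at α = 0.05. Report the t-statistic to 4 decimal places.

t = 1.5758

SE(b₁) = s/√Sₓₓ = 1145/√460.1 = 53.3801.
t = 84.1152 / 53.3801 = 1.5758.
df = n − 2 = 100.
One-sided p ≈ 0.0591, which is ≥ 0.05, so fail to reject H₀.
The data do not give significant evidence that the true slope on gestational age is positive.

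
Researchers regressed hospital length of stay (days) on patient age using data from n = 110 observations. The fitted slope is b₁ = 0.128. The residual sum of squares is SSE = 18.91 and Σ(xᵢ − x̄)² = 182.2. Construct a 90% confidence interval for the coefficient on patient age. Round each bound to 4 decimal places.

(0.0766, 0.1794)

MSE = SSE/(n − 2) = 18.91/108 = 0.175093.
SE(b₁) = √(MSE/Sₓₓ) = √(0.175093/182.2) = 0.0309999.
df = n − 2 = 108.
t* = t_{0.05, 108} = 1.659085.
Margin = t* × SE = 1.659085 × 0.0309999 = 0.051431.
CI: 0.128 ± 0.051431 → (0.0766, 0.1794).
With 90% confidence, each one-unit increase in patient age is associated with a change of between 0.0766 and 0.1794 days in hospital length of stay.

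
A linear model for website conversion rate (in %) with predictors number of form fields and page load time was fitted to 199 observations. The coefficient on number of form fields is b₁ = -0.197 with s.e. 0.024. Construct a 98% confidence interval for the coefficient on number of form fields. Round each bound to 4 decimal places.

df = n − k − 1 = 199 − 2 − 1 = 196.
t* = t_{0.01, 196} = 2.345524.
Margin = t* × SE = 2.345524 × 0.024 = 0.056293.
CI: -0.197 ± 0.056293 → (-0.2533, -0.1407).
With 98% confidence, each one-unit increase in number of form fields is associated with a change of between -0.2533 and -0.1407 % in website conversion rate, holding the other predictors fixed.

(-0.2533, -0.1407)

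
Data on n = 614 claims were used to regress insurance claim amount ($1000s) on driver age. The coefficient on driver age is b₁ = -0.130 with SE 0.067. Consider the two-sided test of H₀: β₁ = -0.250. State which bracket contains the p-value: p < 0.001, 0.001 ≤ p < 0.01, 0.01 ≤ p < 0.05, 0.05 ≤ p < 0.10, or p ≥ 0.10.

t = (-0.130 − (-0.250)) / 0.067 = 1.791.
df = n − 2 = 614 − 2 = 612.
Two-sided p = 2·P(T_{612} > |t|) ≈ 0.0738.
So 0.05 ≤ p < 0.10.

0.05 ≤ p < 0.10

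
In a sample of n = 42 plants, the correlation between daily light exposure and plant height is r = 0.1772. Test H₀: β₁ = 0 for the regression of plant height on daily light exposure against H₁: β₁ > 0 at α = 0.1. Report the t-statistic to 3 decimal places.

t = r·√(n − 2)/√(1 − r²) = 0.1772·√40/√0.9686 = 1.139.
df = n − 2 = 40.
One-sided p ≈ 0.1308, which is ≥ 0.1, so fail to reject H₀.
The data do not give significant evidence of a linear association between daily light exposure and plant height.

t = 1.139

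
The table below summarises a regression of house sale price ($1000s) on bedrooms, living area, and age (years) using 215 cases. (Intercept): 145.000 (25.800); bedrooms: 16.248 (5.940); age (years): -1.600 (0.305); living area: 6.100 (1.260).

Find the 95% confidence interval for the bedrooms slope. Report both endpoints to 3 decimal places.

(4.539, 27.957)

Read off: b = 16.248, SE = 5.940 for bedrooms.
df = n − k − 1 = 215 − 3 − 1 = 211.
t* = t_{0.025, 211} = 1.971271.
Margin = t* × SE = 1.971271 × 5.940 = 11.70935.
CI: 16.248 ± 11.70935 → (4.539, 27.957).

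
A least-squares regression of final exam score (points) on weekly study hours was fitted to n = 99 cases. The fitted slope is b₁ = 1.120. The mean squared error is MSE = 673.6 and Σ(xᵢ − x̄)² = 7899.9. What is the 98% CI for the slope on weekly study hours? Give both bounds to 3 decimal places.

(0.429, 1.811)

SE(b₁) = √(MSE/Sₓₓ) = √(673.6/7899.9) = 0.292005.
df = n − 2 = 97.
t* = t_{0.01, 97} = 2.365407.
Margin = t* × SE = 2.365407 × 0.292005 = 0.69071.
CI: 1.120 ± 0.69071 → (0.429, 1.811).
With 98% confidence, each one-unit increase in weekly study hours is associated with a change of between 0.429 and 1.811 points in final exam score.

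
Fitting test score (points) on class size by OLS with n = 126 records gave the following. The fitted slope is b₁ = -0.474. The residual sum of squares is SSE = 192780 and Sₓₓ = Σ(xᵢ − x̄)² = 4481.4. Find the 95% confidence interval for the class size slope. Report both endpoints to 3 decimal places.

MSE = SSE/(n − 2) = 192780/124 = 1554.68.
SE(b₁) = √(MSE/Sₓₓ) = √(1554.68/4481.4) = 0.588997.
df = n − 2 = 124.
t* = t_{0.025, 124} = 1.97928.
Margin = t* × SE = 1.97928 × 0.588997 = 1.16579.
CI: -0.474 ± 1.16579 → (-1.640, 0.692).
With 95% confidence, each one-unit increase in class size is associated with a change of between -1.640 and 0.692 points in test score.

(-1.640, 0.692)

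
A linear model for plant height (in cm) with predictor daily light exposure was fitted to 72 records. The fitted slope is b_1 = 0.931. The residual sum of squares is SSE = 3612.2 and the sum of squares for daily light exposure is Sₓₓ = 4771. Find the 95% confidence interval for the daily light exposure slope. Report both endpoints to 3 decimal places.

(0.724, 1.138)

MSE = SSE/(n − 2) = 3612.2/70 = 51.6029.
SE(b_1) = √(MSE/Sₓₓ) = √(51.6029/4771) = 0.104.
df = n − 2 = 70.
t* = t_{0.025, 70} = 1.994437.
Margin = t* × SE = 1.994437 × 0.104 = 0.20742.
CI: 0.931 ± 0.20742 → (0.724, 1.138).
With 95% confidence, each one-unit increase in daily light exposure is associated with a change of between 0.724 and 1.138 cm in plant height.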